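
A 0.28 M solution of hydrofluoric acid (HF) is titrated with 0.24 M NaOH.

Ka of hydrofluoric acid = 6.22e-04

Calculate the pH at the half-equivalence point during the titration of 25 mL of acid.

At half-equivalence [HA] = [A⁻], so Henderson-Hasselbalch gives pH = pKa = -log(6.22e-04) = 3.21.

pH = pKa = 3.21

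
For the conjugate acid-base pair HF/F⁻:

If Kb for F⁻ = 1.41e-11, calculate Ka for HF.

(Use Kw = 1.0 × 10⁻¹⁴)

For a conjugate pair Ka × Kb = Kw, so Ka = Kw/Kb = 1.0 × 10⁻¹⁴ / 1.41e-11 = 7.09e-04.

K_a = 7.09e-04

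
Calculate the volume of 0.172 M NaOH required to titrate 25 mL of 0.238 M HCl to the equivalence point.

At equivalence: moles acid = moles base. moles HCl = 0.238 × 25/1000 = 0.00595 mol. V_base = moles / 0.172 × 1000 = 34.6 mL.

V_{base} = 34.6 mL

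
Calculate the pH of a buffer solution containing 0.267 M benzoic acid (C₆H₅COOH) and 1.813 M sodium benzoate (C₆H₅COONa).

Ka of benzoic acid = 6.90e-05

pKa = -log(6.90e-05) = 4.16. pH = pKa + log([A⁻]/[HA]) = 4.16 + log(1.813/0.267)

pH = 4.99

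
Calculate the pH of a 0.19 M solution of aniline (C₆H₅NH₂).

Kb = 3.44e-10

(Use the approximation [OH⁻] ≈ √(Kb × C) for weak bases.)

[OH⁻] = √(Kb × C) = √(3.44e-10 × 0.19) = 8.0846e-06. pOH = 5.09, pH = 14 - pOH

pH = 8.91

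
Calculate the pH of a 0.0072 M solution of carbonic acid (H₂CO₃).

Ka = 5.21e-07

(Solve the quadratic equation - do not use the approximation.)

x² + Ka×x - Ka×C = 0. Using quadratic formula: [H⁺] = 6.0987e-05

pH = 4.21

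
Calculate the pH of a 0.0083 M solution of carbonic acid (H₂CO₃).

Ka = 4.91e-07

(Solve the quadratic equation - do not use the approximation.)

x² + Ka×x - Ka×C = 0. Using quadratic formula: [H⁺] = 6.3593e-05

pH = 4.20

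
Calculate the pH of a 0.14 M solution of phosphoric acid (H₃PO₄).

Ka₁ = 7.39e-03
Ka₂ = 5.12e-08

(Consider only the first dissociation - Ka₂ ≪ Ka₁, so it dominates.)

First dissociation dominates. From Ka₁ = [H⁺][HA⁻]/[H₂A], x² + Ka₁·x − Ka₁·C = 0 with C = 0.14 M and Ka₁ = 7.39e-03. Solving: [H⁺] = (−Ka₁ + √(Ka₁² + 4·Ka₁·C)) / 2 = 2.8682e-02 M. pH = -log(2.8682e-02) = 1.54.

pH = 1.54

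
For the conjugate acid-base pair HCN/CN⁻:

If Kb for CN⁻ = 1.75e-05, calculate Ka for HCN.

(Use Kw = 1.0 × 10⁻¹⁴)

For a conjugate pair Ka × Kb = Kw, so Ka = Kw/Kb = 1.0 × 10⁻¹⁴ / 1.75e-05 = 5.71e-10.

K_a = 5.71e-10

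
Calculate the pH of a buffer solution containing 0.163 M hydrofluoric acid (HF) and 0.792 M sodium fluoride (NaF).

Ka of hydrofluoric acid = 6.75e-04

pKa = -log(6.75e-04) = 3.17. pH = pKa + log([A⁻]/[HA]) = 3.17 + log(0.792/0.163)

pH = 3.86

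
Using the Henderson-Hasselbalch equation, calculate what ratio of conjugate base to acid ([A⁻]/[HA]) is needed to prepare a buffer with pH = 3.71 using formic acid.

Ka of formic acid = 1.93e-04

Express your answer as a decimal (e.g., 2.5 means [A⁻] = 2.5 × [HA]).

pKa = -log(1.93e-04) = 3.7144. pH = pKa + log([A⁻]/[HA]), so log([A⁻]/[HA]) = pH − pKa = 3.71 − 3.7144 = -0.0044. [A⁻]/[HA] = 10^(-0.0044) = 0.990

[A⁻]/[HA] = 0.990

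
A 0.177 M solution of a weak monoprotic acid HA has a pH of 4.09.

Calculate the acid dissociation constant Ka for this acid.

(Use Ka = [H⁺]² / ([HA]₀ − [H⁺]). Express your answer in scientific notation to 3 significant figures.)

[H⁺] = 10^(−pH) = 10^(−4.09) = 8.128e-05 M. For HA ⇌ H⁺ + A⁻, Ka = [H⁺][A⁻]/[HA] = [H⁺]² / ([HA]₀ − [H⁺]) = (8.128e-05)² / (0.177 − 8.128e-05) = 3.73e-08.

K_a = 3.73e-08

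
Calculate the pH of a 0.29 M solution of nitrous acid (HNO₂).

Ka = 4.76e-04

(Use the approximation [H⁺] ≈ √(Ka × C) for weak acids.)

[H⁺] = √(Ka × C) = √(4.76e-04 × 0.29) = 1.1749e-02. pH = -log(1.1749e-02)

pH = 1.93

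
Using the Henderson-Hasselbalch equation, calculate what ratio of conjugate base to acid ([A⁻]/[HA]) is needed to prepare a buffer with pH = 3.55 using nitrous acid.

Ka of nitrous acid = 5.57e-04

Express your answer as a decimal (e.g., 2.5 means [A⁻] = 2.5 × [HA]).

pKa = -log(5.57e-04) = 3.2541. pH = pKa + log([A⁻]/[HA]), so log([A⁻]/[HA]) = pH − pKa = 3.55 − 3.2541 = 0.2959. [A⁻]/[HA] = 10^(0.2959) = 1.98

[A⁻]/[HA] = 1.98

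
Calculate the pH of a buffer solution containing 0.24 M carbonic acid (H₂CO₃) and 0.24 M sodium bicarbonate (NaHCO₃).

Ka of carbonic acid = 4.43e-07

pKa = -log(4.43e-07) = 6.35. pH = pKa + log([A⁻]/[HA]) = 6.35 + log(0.24/0.24)

pH = 6.35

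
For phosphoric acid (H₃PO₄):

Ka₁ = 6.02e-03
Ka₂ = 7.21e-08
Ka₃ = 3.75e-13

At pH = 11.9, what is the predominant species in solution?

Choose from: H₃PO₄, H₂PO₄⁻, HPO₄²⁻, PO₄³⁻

pKa₁ = 2.22, pKa₂ = 7.14, pKa₃ = 12.43. For a polyprotic acid the predominant species crosses at each pKa: below pKa_n the protonated form dominates, above it the deprotonated form does. At pH = 11.9, the predominant species is HPO₄²⁻.

HPO₄²⁻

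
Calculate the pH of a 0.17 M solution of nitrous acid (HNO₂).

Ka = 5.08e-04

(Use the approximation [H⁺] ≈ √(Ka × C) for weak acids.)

[H⁺] = √(Ka × C) = √(5.08e-04 × 0.17) = 9.2930e-03. pH = -log(9.2930e-03)

pH = 2.03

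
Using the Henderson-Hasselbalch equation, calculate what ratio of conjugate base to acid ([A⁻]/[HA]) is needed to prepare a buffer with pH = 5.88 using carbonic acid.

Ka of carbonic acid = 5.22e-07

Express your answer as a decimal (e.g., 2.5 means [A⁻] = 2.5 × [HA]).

pKa = -log(5.22e-07) = 6.2823. pH = pKa + log([A⁻]/[HA]), so log([A⁻]/[HA]) = pH − pKa = 5.88 − 6.2823 = -0.4023. [A⁻]/[HA] = 10^(-0.4023) = 0.396

[A⁻]/[HA] = 0.396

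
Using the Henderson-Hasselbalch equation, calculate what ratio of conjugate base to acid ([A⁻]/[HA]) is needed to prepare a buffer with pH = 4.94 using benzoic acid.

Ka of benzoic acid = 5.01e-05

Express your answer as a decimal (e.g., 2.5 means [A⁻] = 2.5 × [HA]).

pKa = -log(5.01e-05) = 4.3002. pH = pKa + log([A⁻]/[HA]), so log([A⁻]/[HA]) = pH − pKa = 4.94 − 4.3002 = 0.6398. [A⁻]/[HA] = 10^(0.6398) = 4.36

[A⁻]/[HA] = 4.36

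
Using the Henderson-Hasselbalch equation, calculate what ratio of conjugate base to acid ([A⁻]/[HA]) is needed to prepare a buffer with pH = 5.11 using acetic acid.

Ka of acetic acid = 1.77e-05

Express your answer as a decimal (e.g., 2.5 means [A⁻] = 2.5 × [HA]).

pKa = -log(1.77e-05) = 4.7520. pH = pKa + log([A⁻]/[HA]), so log([A⁻]/[HA]) = pH − pKa = 5.11 − 4.7520 = 0.3580. [A⁻]/[HA] = 10^(0.3580) = 2.28

[A⁻]/[HA] = 2.28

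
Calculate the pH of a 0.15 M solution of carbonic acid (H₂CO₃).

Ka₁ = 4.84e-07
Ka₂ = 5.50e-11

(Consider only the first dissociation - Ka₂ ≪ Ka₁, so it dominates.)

First dissociation dominates. From Ka₁ = [H⁺][HA⁻]/[H₂A], x² + Ka₁·x − Ka₁·C = 0 with C = 0.15 M and Ka₁ = 4.84e-07. Solving: [H⁺] = (−Ka₁ + √(Ka₁² + 4·Ka₁·C)) / 2 = 2.6920e-04 M. pH = -log(2.6920e-04) = 3.57.

pH = 3.57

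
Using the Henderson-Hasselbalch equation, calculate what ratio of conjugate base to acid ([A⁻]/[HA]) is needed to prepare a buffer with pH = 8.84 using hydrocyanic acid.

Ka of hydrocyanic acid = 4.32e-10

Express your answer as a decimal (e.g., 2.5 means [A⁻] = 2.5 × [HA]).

pKa = -log(4.32e-10) = 9.3645. pH = pKa + log([A⁻]/[HA]), so log([A⁻]/[HA]) = pH − pKa = 8.84 − 9.3645 = -0.5245. [A⁻]/[HA] = 10^(-0.5245) = 0.299

[A⁻]/[HA] = 0.299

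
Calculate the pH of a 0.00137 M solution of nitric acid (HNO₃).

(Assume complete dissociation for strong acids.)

[H⁺] = 0.00137 M for strong acid. pH = -log[H⁺] = -log(0.00137)

pH = 2.86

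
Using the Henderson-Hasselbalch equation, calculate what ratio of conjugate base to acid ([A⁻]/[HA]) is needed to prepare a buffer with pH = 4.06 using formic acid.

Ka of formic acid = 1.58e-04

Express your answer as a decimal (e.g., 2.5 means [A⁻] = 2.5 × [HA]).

pKa = -log(1.58e-04) = 3.8013. pH = pKa + log([A⁻]/[HA]), so log([A⁻]/[HA]) = pH − pKa = 4.06 − 3.8013 = 0.2587. [A⁻]/[HA] = 10^(0.2587) = 1.81

[A⁻]/[HA] = 1.81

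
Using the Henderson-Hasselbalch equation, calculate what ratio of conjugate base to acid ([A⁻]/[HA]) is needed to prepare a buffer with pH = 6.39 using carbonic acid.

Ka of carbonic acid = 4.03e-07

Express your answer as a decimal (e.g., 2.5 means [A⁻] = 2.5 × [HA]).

pKa = -log(4.03e-07) = 6.3947. pH = pKa + log([A⁻]/[HA]), so log([A⁻]/[HA]) = pH − pKa = 6.39 − 6.3947 = -0.0047. [A⁻]/[HA] = 10^(-0.0047) = 0.989

[A⁻]/[HA] = 0.989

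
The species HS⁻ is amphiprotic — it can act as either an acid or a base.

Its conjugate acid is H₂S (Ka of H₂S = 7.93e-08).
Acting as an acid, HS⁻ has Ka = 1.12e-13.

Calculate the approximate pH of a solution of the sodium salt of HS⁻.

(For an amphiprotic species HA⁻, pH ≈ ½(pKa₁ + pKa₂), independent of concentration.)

pKa₁ = -log(7.93e-08) = 7.10; pKa₂ = -log(1.12e-13) = 12.95. For an amphiprotic species, pH ≈ ½(pKa₁ + pKa₂) = ½(7.10 + 12.95) = 10.03.

pH = 10.03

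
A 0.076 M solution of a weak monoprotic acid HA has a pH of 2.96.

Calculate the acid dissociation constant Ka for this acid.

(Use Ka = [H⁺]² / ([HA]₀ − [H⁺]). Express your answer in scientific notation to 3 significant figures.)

[H⁺] = 10^(−pH) = 10^(−2.96) = 1.096e-03 M. For HA ⇌ H⁺ + A⁻, Ka = [H⁺][A⁻]/[HA] = [H⁺]² / ([HA]₀ − [H⁺]) = (1.096e-03)² / (0.076 − 1.096e-03) = 1.61e-05.

K_a = 1.61e-05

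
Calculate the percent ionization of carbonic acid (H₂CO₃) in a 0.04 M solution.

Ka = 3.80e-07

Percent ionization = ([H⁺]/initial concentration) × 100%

Using Ka equilibrium: x² + Ka×x - Ka×C = 0. Solving: [H⁺] = 1.2310e-04. Percent = (1.2310e-04/0.04) × 100

Percent ionization = 0.308%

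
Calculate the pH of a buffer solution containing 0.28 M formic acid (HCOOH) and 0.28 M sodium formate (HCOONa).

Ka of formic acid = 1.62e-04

pKa = -log(1.62e-04) = 3.79. pH = pKa + log([A⁻]/[HA]) = 3.79 + log(0.28/0.28)

pH = 3.79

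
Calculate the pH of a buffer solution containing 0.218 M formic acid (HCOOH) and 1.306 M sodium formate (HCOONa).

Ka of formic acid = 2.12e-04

pKa = -log(2.12e-04) = 3.67. pH = pKa + log([A⁻]/[HA]) = 3.67 + log(1.306/0.218)

pH = 4.45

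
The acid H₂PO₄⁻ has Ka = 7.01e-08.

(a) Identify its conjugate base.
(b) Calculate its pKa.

(a) The conjugate base is formed by removing one H⁺ from H₂PO₄⁻, giving HPO₄²⁻. (b) pKa = -log(Ka) = -log(7.01e-08) = 7.15.

Conjugate base: HPO₄²⁻; pK_a = 7.15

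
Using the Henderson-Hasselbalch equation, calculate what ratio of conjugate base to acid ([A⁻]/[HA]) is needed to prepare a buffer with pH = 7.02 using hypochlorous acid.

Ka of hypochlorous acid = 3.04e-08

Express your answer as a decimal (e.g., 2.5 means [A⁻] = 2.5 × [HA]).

pKa = -log(3.04e-08) = 7.5171. pH = pKa + log([A⁻]/[HA]), so log([A⁻]/[HA]) = pH − pKa = 7.02 − 7.5171 = -0.4971. [A⁻]/[HA] = 10^(-0.4971) = 0.318

[A⁻]/[HA] = 0.318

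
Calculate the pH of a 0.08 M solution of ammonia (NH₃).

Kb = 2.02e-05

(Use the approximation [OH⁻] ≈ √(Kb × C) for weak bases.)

[OH⁻] = √(Kb × C) = √(2.02e-05 × 0.08) = 1.2712e-03. pOH = 2.90, pH = 14 - pOH

pH = 11.10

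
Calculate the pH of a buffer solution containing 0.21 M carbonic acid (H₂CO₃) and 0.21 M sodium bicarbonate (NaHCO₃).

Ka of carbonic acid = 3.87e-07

pKa = -log(3.87e-07) = 6.41. pH = pKa + log([A⁻]/[HA]) = 6.41 + log(0.21/0.21)

pH = 6.41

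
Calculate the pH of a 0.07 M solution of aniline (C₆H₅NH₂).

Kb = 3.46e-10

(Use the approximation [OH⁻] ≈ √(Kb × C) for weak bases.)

[OH⁻] = √(Kb × C) = √(3.46e-10 × 0.07) = 4.9214e-06. pOH = 5.31, pH = 14 - pOH

pH = 8.69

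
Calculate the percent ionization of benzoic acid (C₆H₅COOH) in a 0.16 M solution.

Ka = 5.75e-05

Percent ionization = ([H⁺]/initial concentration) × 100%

Using Ka equilibrium: x² + Ka×x - Ka×C = 0. Solving: [H⁺] = 3.0045e-03. Percent = (3.0045e-03/0.16) × 100

Percent ionization = 1.88%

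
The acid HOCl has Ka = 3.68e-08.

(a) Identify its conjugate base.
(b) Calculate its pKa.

(a) The conjugate base is formed by removing one H⁺ from HOCl, giving OCl⁻. (b) pKa = -log(Ka) = -log(3.68e-08) = 7.43.

Conjugate base: OCl⁻; pK_a = 7.43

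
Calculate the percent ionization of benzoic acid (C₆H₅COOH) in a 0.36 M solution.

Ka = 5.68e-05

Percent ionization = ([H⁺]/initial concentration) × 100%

Using Ka equilibrium: x² + Ka×x - Ka×C = 0. Solving: [H⁺] = 4.4936e-03. Percent = (4.4936e-03/0.36) × 100

Percent ionization = 1.25%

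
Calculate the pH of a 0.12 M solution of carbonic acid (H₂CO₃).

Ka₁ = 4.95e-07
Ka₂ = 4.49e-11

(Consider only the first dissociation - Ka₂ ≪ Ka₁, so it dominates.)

First dissociation dominates. From Ka₁ = [H⁺][HA⁻]/[H₂A], x² + Ka₁·x − Ka₁·C = 0 with C = 0.12 M and Ka₁ = 4.95e-07. Solving: [H⁺] = (−Ka₁ + √(Ka₁² + 4·Ka₁·C)) / 2 = 2.4347e-04 M. pH = -log(2.4347e-04) = 3.61.

pH = 3.61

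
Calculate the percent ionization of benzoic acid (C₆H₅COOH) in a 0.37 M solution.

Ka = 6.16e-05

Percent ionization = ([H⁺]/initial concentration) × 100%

Using Ka equilibrium: x² + Ka×x - Ka×C = 0. Solving: [H⁺] = 4.7434e-03. Percent = (4.7434e-03/0.37) × 100

Percent ionization = 1.28%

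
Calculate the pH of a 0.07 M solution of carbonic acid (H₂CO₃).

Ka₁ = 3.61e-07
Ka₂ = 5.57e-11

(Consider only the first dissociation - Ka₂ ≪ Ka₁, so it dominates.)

First dissociation dominates. From Ka₁ = [H⁺][HA⁻]/[H₂A], x² + Ka₁·x − Ka₁·C = 0 with C = 0.07 M and Ka₁ = 3.61e-07. Solving: [H⁺] = (−Ka₁ + √(Ka₁² + 4·Ka₁·C)) / 2 = 1.5879e-04 M. pH = -log(1.5879e-04) = 3.80.

pH = 3.80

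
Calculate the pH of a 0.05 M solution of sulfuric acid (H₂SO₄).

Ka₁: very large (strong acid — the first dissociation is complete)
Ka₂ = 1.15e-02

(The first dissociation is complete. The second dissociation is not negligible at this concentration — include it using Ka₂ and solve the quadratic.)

First dissociation is complete: [H⁺]₀ = [HSO₄⁻]₀ = C = 0.05 M. Second dissociation HSO₄⁻ ⇌ H⁺ + SO₄²⁻: let x = [SO₄²⁻]. Ka₂ = (C + x)·x / (C − x) = 1.15e-02 → x² + (C + Ka₂)·x − Ka₂·C = 0 → x² + 0.06150·x − 5.750e-04 = 0. x = (−0.06150 + √(0.06150² + 4 × 5.750e-04)) / 2 = 8.2444e-03 M. [H⁺] = C + x = 0.05 + 8.2444e-03 = 5.8244e-02 M. pH = -log(5.8244e-02) = 1.23.

pH = 1.23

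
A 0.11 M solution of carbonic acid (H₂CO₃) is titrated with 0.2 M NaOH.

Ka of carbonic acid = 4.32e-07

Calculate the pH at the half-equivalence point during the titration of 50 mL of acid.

At half-equivalence [HA] = [A⁻], so Henderson-Hasselbalch gives pH = pKa = -log(4.32e-07) = 6.36.

pH = pKa = 6.36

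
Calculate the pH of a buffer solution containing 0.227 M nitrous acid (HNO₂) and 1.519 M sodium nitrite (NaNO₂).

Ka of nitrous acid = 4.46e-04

pKa = -log(4.46e-04) = 3.35. pH = pKa + log([A⁻]/[HA]) = 3.35 + log(1.519/0.227)

pH = 4.18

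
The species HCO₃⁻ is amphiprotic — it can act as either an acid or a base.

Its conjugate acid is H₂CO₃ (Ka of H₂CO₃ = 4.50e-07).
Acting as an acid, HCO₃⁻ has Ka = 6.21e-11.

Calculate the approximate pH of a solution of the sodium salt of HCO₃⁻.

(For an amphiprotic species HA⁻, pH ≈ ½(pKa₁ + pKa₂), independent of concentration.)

pKa₁ = -log(4.50e-07) = 6.35; pKa₂ = -log(6.21e-11) = 10.21. For an amphiprotic species, pH ≈ ½(pKa₁ + pKa₂) = ½(6.35 + 10.21) = 8.28.

pH = 8.28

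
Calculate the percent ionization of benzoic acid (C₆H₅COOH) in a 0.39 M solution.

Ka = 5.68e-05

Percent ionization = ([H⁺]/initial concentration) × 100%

Using Ka equilibrium: x² + Ka×x - Ka×C = 0. Solving: [H⁺] = 4.6783e-03. Percent = (4.6783e-03/0.39) × 100

Percent ionization = 1.2%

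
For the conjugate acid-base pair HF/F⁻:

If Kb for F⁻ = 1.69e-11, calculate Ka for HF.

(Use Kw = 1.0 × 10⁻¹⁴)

For a conjugate pair Ka × Kb = Kw, so Ka = Kw/Kb = 1.0 × 10⁻¹⁴ / 1.69e-11 = 5.92e-04.

K_a = 5.92e-04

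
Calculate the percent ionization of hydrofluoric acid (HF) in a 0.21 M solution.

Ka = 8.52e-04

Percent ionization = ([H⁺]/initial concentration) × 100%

Using Ka equilibrium: x² + Ka×x - Ka×C = 0. Solving: [H⁺] = 1.2957e-02. Percent = (1.2957e-02/0.21) × 100

Percent ionization = 6.17%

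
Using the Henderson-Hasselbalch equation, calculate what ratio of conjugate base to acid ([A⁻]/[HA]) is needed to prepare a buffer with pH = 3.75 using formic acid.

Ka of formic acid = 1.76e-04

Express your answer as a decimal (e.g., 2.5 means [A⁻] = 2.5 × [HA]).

pKa = -log(1.76e-04) = 3.7545. pH = pKa + log([A⁻]/[HA]), so log([A⁻]/[HA]) = pH − pKa = 3.75 − 3.7545 = -0.0045. [A⁻]/[HA] = 10^(-0.0045) = 0.990

[A⁻]/[HA] = 0.990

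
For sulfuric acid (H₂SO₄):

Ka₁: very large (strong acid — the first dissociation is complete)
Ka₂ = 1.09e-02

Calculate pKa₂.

pKa₂ = -log(Ka₂) = -log(1.09e-02) = 1.96.

pK_{a2} = 1.96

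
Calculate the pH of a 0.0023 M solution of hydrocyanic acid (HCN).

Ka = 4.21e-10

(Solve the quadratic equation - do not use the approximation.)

x² + Ka×x - Ka×C = 0. Using quadratic formula: [H⁺] = 9.8381e-07

pH = 6.01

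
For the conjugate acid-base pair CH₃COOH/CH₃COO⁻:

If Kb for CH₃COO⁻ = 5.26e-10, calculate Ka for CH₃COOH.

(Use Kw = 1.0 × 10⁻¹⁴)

For a conjugate pair Ka × Kb = Kw, so Ka = Kw/Kb = 1.0 × 10⁻¹⁴ / 5.26e-10 = 1.90e-05.

K_a = 1.90e-05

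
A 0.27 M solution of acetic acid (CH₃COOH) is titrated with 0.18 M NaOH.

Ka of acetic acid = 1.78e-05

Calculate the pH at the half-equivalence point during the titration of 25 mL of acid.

At half-equivalence [HA] = [A⁻], so Henderson-Hasselbalch gives pH = pKa = -log(1.78e-05) = 4.75.

pH = pKa = 4.75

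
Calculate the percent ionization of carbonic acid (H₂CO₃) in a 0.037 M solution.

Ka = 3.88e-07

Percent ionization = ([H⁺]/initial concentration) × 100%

Using Ka equilibrium: x² + Ka×x - Ka×C = 0. Solving: [H⁺] = 1.1962e-04. Percent = (1.1962e-04/0.037) × 100

Percent ionization = 0.323%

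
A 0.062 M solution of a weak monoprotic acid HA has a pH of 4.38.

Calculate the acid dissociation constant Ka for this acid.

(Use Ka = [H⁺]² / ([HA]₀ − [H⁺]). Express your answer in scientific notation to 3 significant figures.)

[H⁺] = 10^(−pH) = 10^(−4.38) = 4.169e-05 M. For HA ⇌ H⁺ + A⁻, Ka = [H⁺][A⁻]/[HA] = [H⁺]² / ([HA]₀ − [H⁺]) = (4.169e-05)² / (0.062 − 4.169e-05) = 2.80e-08.

K_a = 2.80e-08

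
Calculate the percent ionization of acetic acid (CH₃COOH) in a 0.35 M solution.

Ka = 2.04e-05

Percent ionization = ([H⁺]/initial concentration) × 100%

Using Ka equilibrium: x² + Ka×x - Ka×C = 0. Solving: [H⁺] = 2.6619e-03. Percent = (2.6619e-03/0.35) × 100

Percent ionization = 0.761%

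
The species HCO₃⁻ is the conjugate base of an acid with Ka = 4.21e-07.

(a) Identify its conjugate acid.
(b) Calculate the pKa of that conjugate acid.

(a) The conjugate acid is formed by adding one H⁺ to HCO₃⁻, giving H₂CO₃. (b) pKa = -log(Ka) = -log(4.21e-07) = 6.38.

Conjugate acid: H₂CO₃; pK_a = 6.38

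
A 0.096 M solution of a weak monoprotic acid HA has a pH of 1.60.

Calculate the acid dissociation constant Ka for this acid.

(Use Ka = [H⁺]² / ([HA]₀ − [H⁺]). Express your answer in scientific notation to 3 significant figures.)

[H⁺] = 10^(−pH) = 10^(−1.60) = 2.512e-02 M. For HA ⇌ H⁺ + A⁻, Ka = [H⁺][A⁻]/[HA] = [H⁺]² / ([HA]₀ − [H⁺]) = (2.512e-02)² / (0.096 − 2.512e-02) = 8.90e-03.

K_a = 8.90e-03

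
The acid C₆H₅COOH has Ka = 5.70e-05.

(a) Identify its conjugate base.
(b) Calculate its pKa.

(a) The conjugate base is formed by removing one H⁺ from C₆H₅COOH, giving C₆H₅COO⁻. (b) pKa = -log(Ka) = -log(5.70e-05) = 4.24.

Conjugate base: C₆H₅COO⁻; pK_a = 4.24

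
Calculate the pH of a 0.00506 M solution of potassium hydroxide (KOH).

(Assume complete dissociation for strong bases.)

[OH⁻] = 0.00506 M for strong base. pOH = -log[OH⁻] = 2.30, pH = 14 - pOH

pH = 11.70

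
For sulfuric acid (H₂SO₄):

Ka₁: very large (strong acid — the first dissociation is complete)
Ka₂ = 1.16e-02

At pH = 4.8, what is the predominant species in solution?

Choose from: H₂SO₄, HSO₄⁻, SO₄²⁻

The first dissociation is complete, so H₂SO₄ itself is never the predominant species in water; pKa₂ = -log(1.16e-02) = 1.94. For a polyprotic acid the predominant species crosses at each pKa: below pKa_n the protonated form dominates, above it the deprotonated form does. At pH = 4.8, the predominant species is SO₄²⁻.

SO₄²⁻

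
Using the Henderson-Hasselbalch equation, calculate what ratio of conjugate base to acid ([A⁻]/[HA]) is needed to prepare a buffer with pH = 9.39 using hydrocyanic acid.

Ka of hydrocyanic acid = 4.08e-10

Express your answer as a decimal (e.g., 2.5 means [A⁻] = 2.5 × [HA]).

pKa = -log(4.08e-10) = 9.3893. pH = pKa + log([A⁻]/[HA]), so log([A⁻]/[HA]) = pH − pKa = 9.39 − 9.3893 = 0.0007. [A⁻]/[HA] = 10^(0.0007) = 1.00

[A⁻]/[HA] = 1.00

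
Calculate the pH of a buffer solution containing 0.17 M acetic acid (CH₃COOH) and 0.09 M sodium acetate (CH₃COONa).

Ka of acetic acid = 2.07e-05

pKa = -log(2.07e-05) = 4.68. pH = pKa + log([A⁻]/[HA]) = 4.68 + log(0.09/0.17)

pH = 4.41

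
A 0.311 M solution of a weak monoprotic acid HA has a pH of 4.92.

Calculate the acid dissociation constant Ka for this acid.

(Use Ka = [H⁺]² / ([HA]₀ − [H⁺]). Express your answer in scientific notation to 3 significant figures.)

[H⁺] = 10^(−pH) = 10^(−4.92) = 1.202e-05 M. For HA ⇌ H⁺ + A⁻, Ka = [H⁺][A⁻]/[HA] = [H⁺]² / ([HA]₀ − [H⁺]) = (1.202e-05)² / (0.311 − 1.202e-05) = 4.65e-10.

K_a = 4.65e-10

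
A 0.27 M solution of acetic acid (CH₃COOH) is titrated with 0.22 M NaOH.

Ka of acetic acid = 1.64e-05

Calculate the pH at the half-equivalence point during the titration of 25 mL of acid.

At half-equivalence [HA] = [A⁻], so Henderson-Hasselbalch gives pH = pKa = -log(1.64e-05) = 4.79.

pH = pKa = 4.79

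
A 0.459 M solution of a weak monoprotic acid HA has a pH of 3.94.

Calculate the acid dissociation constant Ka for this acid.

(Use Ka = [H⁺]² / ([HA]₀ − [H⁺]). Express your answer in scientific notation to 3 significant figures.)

[H⁺] = 10^(−pH) = 10^(−3.94) = 1.148e-04 M. For HA ⇌ H⁺ + A⁻, Ka = [H⁺][A⁻]/[HA] = [H⁺]² / ([HA]₀ − [H⁺]) = (1.148e-04)² / (0.459 − 1.148e-04) = 2.87e-08.

K_a = 2.87e-08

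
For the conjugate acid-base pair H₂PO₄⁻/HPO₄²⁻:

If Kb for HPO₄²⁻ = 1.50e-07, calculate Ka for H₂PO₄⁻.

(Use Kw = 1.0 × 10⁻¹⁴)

For a conjugate pair Ka × Kb = Kw, so Ka = Kw/Kb = 1.0 × 10⁻¹⁴ / 1.50e-07 = 6.67e-08.

K_a = 6.67e-08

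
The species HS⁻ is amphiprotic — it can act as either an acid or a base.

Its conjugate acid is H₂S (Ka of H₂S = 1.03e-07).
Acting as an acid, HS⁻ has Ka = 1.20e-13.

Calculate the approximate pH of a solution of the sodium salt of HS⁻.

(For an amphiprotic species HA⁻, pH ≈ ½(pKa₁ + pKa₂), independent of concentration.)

pKa₁ = -log(1.03e-07) = 6.99; pKa₂ = -log(1.20e-13) = 12.92. For an amphiprotic species, pH ≈ ½(pKa₁ + pKa₂) = ½(6.99 + 12.92) = 9.95.

pH = 9.95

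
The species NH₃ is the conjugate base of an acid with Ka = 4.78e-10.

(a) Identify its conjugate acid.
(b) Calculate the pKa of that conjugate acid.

(a) The conjugate acid is formed by adding one H⁺ to NH₃, giving NH₄⁺. (b) pKa = -log(Ka) = -log(4.78e-10) = 9.32.

Conjugate acid: NH₄⁺; pK_a = 9.32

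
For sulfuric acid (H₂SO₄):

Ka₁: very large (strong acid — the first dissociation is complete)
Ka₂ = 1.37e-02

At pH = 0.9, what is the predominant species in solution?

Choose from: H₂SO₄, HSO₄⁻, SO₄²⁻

The first dissociation is complete, so H₂SO₄ itself is never the predominant species in water; pKa₂ = -log(1.37e-02) = 1.86. For a polyprotic acid the predominant species crosses at each pKa: below pKa_n the protonated form dominates, above it the deprotonated form does. At pH = 0.9, the predominant species is HSO₄⁻.

HSO₄⁻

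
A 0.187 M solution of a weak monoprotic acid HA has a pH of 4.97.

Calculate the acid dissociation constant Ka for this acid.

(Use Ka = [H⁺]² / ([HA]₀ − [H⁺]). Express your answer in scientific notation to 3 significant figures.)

[H⁺] = 10^(−pH) = 10^(−4.97) = 1.072e-05 M. For HA ⇌ H⁺ + A⁻, Ka = [H⁺][A⁻]/[HA] = [H⁺]² / ([HA]₀ − [H⁺]) = (1.072e-05)² / (0.187 − 1.072e-05) = 6.14e-10.

K_a = 6.14e-10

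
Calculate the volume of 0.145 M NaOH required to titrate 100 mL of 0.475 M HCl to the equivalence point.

At equivalence: moles acid = moles base. moles HCl = 0.475 × 100/1000 = 0.0475 mol. V_base = moles / 0.145 × 1000 = 327.6 mL.

V_{base} = 327.6 mL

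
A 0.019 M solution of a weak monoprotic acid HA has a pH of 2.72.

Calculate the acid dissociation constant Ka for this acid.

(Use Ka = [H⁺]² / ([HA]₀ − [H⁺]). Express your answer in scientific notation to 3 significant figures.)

[H⁺] = 10^(−pH) = 10^(−2.72) = 1.905e-03 M. For HA ⇌ H⁺ + A⁻, Ka = [H⁺][A⁻]/[HA] = [H⁺]² / ([HA]₀ − [H⁺]) = (1.905e-03)² / (0.019 − 1.905e-03) = 2.12e-04.

K_a = 2.12e-04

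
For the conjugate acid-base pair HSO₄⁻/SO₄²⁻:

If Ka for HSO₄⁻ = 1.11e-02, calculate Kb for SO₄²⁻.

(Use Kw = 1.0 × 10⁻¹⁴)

For a conjugate pair Ka × Kb = Kw, so Kb = Kw/Ka = 1.0 × 10⁻¹⁴ / 1.11e-02 = 9.01e-13.

K_b = 9.01e-13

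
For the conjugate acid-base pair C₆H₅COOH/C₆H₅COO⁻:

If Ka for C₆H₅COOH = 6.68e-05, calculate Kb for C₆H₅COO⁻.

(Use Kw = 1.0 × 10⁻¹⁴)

For a conjugate pair Ka × Kb = Kw, so Kb = Kw/Ka = 1.0 × 10⁻¹⁴ / 6.68e-05 = 1.50e-10.

K_b = 1.50e-10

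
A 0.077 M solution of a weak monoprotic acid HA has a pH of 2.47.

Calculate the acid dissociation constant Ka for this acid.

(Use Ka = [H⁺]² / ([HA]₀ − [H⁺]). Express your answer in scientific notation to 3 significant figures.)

[H⁺] = 10^(−pH) = 10^(−2.47) = 3.388e-03 M. For HA ⇌ H⁺ + A⁻, Ka = [H⁺][A⁻]/[HA] = [H⁺]² / ([HA]₀ − [H⁺]) = (3.388e-03)² / (0.077 − 3.388e-03) = 1.56e-04.

K_a = 1.56e-04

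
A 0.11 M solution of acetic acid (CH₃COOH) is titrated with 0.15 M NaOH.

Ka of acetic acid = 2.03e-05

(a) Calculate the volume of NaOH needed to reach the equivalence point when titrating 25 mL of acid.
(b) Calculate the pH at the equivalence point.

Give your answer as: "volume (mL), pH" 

moles acid = 0.11 × 25/1000 = 0.00275 mol; V_base = moles/0.15 × 1000 = 18.3 mL. At equivalence only the conjugate base is present: [A⁻] = 0.00275/0.043 = 6.3462e-02 M. Kb = Kw/Ka = 4.93e-10; [OH⁻] = √(Kb × [A⁻]) = 5.5912e-06; pOH = 5.25; pH = 14 - pOH = 8.75.

V = 18.3 mL, pH = 8.75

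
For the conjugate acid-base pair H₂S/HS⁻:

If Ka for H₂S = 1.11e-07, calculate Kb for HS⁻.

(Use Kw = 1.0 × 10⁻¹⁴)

For a conjugate pair Ka × Kb = Kw, so Kb = Kw/Ka = 1.0 × 10⁻¹⁴ / 1.11e-07 = 9.01e-08.

K_b = 9.01e-08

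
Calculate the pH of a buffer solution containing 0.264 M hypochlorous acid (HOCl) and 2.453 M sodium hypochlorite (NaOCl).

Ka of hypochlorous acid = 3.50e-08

pKa = -log(3.50e-08) = 7.46. pH = pKa + log([A⁻]/[HA]) = 7.46 + log(2.453/0.264)

pH = 8.42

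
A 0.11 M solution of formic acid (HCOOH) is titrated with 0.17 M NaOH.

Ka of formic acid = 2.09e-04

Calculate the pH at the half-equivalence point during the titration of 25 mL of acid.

At half-equivalence [HA] = [A⁻], so Henderson-Hasselbalch gives pH = pKa = -log(2.09e-04) = 3.68.

pH = pKa = 3.68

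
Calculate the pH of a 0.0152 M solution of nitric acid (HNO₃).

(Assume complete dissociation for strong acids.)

[H⁺] = 0.0152 M for strong acid. pH = -log[H⁺] = -log(0.0152)

pH = 1.82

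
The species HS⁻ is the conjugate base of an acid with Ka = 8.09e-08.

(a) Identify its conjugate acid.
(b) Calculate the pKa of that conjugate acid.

(a) The conjugate acid is formed by adding one H⁺ to HS⁻, giving H₂S. (b) pKa = -log(Ka) = -log(8.09e-08) = 7.09.

Conjugate acid: H₂S; pK_a = 7.09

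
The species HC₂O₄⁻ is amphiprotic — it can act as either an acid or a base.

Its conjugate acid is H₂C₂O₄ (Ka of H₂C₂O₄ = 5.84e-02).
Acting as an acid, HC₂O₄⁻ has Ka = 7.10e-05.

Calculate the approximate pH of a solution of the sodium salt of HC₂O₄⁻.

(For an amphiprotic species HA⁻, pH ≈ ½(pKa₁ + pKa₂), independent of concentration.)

pKa₁ = -log(5.84e-02) = 1.23; pKa₂ = -log(7.10e-05) = 4.15. For an amphiprotic species, pH ≈ ½(pKa₁ + pKa₂) = ½(1.23 + 4.15) = 2.69.

pH = 2.69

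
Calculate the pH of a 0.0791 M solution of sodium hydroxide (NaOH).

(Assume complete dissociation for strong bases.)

[OH⁻] = 0.0791 M for strong base. pOH = -log[OH⁻] = 1.10, pH = 14 - pOH

pH = 12.90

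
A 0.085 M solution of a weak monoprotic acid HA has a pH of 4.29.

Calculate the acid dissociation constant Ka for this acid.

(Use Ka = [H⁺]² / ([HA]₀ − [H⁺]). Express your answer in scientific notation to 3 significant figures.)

[H⁺] = 10^(−pH) = 10^(−4.29) = 5.129e-05 M. For HA ⇌ H⁺ + A⁻, Ka = [H⁺][A⁻]/[HA] = [H⁺]² / ([HA]₀ − [H⁺]) = (5.129e-05)² / (0.085 − 5.129e-05) = 3.10e-08.

K_a = 3.10e-08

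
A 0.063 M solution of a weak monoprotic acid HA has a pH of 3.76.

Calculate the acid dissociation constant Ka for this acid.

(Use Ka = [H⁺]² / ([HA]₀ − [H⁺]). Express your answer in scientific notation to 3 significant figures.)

[H⁺] = 10^(−pH) = 10^(−3.76) = 1.738e-04 M. For HA ⇌ H⁺ + A⁻, Ka = [H⁺][A⁻]/[HA] = [H⁺]² / ([HA]₀ − [H⁺]) = (1.738e-04)² / (0.063 − 1.738e-04) = 4.81e-07.

K_a = 4.81e-07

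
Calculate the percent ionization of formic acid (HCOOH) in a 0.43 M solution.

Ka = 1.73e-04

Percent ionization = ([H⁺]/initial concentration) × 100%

Using Ka equilibrium: x² + Ka×x - Ka×C = 0. Solving: [H⁺] = 8.5389e-03. Percent = (8.5389e-03/0.43) × 100

Percent ionization = 1.99%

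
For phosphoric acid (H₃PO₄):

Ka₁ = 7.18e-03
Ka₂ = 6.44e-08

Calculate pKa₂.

pKa₂ = -log(Ka₂) = -log(6.44e-08) = 7.19.

pK_{a2} = 7.19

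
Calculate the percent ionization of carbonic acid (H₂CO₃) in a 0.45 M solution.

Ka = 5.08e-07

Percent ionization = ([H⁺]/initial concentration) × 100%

Using Ka equilibrium: x² + Ka×x - Ka×C = 0. Solving: [H⁺] = 4.7787e-04. Percent = (4.7787e-04/0.45) × 100

Percent ionization = 0.106%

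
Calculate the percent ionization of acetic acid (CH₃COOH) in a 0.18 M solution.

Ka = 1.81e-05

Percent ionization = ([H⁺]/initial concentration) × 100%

Using Ka equilibrium: x² + Ka×x - Ka×C = 0. Solving: [H⁺] = 1.7960e-03. Percent = (1.7960e-03/0.18) × 100

Percent ionization = 0.998%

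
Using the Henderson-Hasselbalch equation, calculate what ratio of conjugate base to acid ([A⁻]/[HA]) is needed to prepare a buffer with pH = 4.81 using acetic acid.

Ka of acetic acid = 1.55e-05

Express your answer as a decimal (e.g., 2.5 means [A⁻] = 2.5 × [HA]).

pKa = -log(1.55e-05) = 4.8097. pH = pKa + log([A⁻]/[HA]), so log([A⁻]/[HA]) = pH − pKa = 4.81 − 4.8097 = 0.0003. [A⁻]/[HA] = 10^(0.0003) = 1.00

[A⁻]/[HA] = 1.00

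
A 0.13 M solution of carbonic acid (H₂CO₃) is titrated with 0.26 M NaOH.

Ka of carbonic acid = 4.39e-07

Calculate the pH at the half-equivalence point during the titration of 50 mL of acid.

At half-equivalence [HA] = [A⁻], so Henderson-Hasselbalch gives pH = pKa = -log(4.39e-07) = 6.36.

pH = pKa = 6.36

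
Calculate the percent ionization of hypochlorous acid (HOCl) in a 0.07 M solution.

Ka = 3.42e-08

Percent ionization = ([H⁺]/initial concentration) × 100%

Using Ka equilibrium: x² + Ka×x - Ka×C = 0. Solving: [H⁺] = 4.8911e-05. Percent = (4.8911e-05/0.07) × 100

Percent ionization = 0.0699%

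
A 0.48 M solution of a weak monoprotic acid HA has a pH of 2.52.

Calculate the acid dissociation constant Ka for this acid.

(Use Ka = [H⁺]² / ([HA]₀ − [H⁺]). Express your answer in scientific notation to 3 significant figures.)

[H⁺] = 10^(−pH) = 10^(−2.52) = 3.020e-03 M. For HA ⇌ H⁺ + A⁻, Ka = [H⁺][A⁻]/[HA] = [H⁺]² / ([HA]₀ − [H⁺]) = (3.020e-03)² / (0.48 − 3.020e-03) = 1.91e-05.

K_a = 1.91e-05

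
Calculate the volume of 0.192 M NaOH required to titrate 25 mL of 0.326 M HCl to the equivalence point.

At equivalence: moles acid = moles base. moles HCl = 0.326 × 25/1000 = 0.00815 mol. V_base = moles / 0.192 × 1000 = 42.4 mL.

V_{base} = 42.4 mL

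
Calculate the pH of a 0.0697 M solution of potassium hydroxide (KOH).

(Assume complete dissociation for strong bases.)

[OH⁻] = 0.0697 M for strong base. pOH = -log[OH⁻] = 1.16, pH = 14 - pOH

pH = 12.84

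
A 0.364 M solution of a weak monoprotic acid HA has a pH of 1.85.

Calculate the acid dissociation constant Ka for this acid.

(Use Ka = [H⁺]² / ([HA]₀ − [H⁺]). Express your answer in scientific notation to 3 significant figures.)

[H⁺] = 10^(−pH) = 10^(−1.85) = 1.413e-02 M. For HA ⇌ H⁺ + A⁻, Ka = [H⁺][A⁻]/[HA] = [H⁺]² / ([HA]₀ − [H⁺]) = (1.413e-02)² / (0.364 − 1.413e-02) = 5.70e-04.

K_a = 5.70e-04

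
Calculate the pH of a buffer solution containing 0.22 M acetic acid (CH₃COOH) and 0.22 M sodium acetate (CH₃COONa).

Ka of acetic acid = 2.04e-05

pKa = -log(2.04e-05) = 4.69. pH = pKa + log([A⁻]/[HA]) = 4.69 + log(0.22/0.22)

pH = 4.69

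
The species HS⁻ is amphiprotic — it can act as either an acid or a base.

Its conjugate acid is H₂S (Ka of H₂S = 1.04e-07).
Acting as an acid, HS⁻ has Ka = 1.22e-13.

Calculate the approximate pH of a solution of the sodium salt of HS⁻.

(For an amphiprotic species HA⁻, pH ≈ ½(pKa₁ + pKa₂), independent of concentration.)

pKa₁ = -log(1.04e-07) = 6.98; pKa₂ = -log(1.22e-13) = 12.91. For an amphiprotic species, pH ≈ ½(pKa₁ + pKa₂) = ½(6.98 + 12.91) = 9.95.

pH = 9.95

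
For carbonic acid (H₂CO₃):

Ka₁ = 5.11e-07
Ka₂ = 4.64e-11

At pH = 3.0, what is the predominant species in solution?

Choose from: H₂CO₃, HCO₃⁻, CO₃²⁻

pKa₁ = 6.29, pKa₂ = 10.33. For a polyprotic acid the predominant species crosses at each pKa: below pKa_n the protonated form dominates, above it the deprotonated form does. At pH = 3.0, the predominant species is H₂CO₃.

H₂CO₃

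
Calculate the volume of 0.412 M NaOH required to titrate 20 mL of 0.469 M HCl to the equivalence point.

At equivalence: moles acid = moles base. moles HCl = 0.469 × 20/1000 = 0.00938 mol. V_base = moles / 0.412 × 1000 = 22.8 mL.

V_{base} = 22.8 mL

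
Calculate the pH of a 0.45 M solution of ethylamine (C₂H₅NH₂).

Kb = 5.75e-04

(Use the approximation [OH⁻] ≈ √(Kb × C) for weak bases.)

[OH⁻] = √(Kb × C) = √(5.75e-04 × 0.45) = 1.6086e-02. pOH = 1.79, pH = 14 - pOH

pH = 12.21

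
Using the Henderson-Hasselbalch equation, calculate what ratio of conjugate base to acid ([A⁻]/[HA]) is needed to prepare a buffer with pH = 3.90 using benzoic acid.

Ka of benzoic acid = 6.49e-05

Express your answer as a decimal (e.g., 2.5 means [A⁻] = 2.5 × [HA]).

pKa = -log(6.49e-05) = 4.1878. pH = pKa + log([A⁻]/[HA]), so log([A⁻]/[HA]) = pH − pKa = 3.90 − 4.1878 = -0.2878. [A⁻]/[HA] = 10^(-0.2878) = 0.516

[A⁻]/[HA] = 0.516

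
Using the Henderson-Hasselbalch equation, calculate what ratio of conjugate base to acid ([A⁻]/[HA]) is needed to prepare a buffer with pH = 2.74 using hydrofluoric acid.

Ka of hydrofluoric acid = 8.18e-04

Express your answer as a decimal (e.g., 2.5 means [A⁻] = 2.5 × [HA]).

pKa = -log(8.18e-04) = 3.0872. pH = pKa + log([A⁻]/[HA]), so log([A⁻]/[HA]) = pH − pKa = 2.74 − 3.0872 = -0.3472. [A⁻]/[HA] = 10^(-0.3472) = 0.450

[A⁻]/[HA] = 0.450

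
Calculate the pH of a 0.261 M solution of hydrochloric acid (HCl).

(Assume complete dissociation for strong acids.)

[H⁺] = 0.261 M for strong acid. pH = -log[H⁺] = -log(0.261)

pH = 0.58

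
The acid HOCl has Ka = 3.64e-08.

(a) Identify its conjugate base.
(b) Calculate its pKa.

(a) The conjugate base is formed by removing one H⁺ from HOCl, giving OCl⁻. (b) pKa = -log(Ka) = -log(3.64e-08) = 7.44.

Conjugate base: OCl⁻; pK_a = 7.44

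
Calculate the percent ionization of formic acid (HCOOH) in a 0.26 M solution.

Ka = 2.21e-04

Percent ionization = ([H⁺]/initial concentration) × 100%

Using Ka equilibrium: x² + Ka×x - Ka×C = 0. Solving: [H⁺] = 7.4705e-03. Percent = (7.4705e-03/0.26) × 100

Percent ionization = 2.87%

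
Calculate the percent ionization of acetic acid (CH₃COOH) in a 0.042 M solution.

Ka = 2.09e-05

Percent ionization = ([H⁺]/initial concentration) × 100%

Using Ka equilibrium: x² + Ka×x - Ka×C = 0. Solving: [H⁺] = 9.2652e-04. Percent = (9.2652e-04/0.042) × 100

Percent ionization = 2.21%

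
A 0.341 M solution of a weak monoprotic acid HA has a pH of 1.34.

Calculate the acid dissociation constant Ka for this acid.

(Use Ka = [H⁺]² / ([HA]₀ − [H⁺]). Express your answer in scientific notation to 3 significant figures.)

[H⁺] = 10^(−pH) = 10^(−1.34) = 4.571e-02 M. For HA ⇌ H⁺ + A⁻, Ka = [H⁺][A⁻]/[HA] = [H⁺]² / ([HA]₀ − [H⁺]) = (4.571e-02)² / (0.341 − 4.571e-02) = 7.08e-03.

K_a = 7.08e-03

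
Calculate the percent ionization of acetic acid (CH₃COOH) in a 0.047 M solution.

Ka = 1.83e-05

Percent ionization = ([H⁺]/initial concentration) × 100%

Using Ka equilibrium: x² + Ka×x - Ka×C = 0. Solving: [H⁺] = 9.1831e-04. Percent = (9.1831e-04/0.047) × 100

Percent ionization = 1.95%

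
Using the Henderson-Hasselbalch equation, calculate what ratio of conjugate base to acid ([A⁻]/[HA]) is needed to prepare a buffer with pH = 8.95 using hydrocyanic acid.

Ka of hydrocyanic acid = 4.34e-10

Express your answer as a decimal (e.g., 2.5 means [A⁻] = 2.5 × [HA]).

pKa = -log(4.34e-10) = 9.3625. pH = pKa + log([A⁻]/[HA]), so log([A⁻]/[HA]) = pH − pKa = 8.95 − 9.3625 = -0.4125. [A⁻]/[HA] = 10^(-0.4125) = 0.387

[A⁻]/[HA] = 0.387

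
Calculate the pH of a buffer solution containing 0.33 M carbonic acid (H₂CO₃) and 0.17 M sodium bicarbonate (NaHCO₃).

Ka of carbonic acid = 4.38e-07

pKa = -log(4.38e-07) = 6.36. pH = pKa + log([A⁻]/[HA]) = 6.36 + log(0.17/0.33)

pH = 6.07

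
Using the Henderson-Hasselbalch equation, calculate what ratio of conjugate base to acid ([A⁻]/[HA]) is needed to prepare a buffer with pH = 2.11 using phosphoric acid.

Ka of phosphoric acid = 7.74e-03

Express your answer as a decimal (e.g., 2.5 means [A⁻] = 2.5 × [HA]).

pKa = -log(7.74e-03) = 2.1113. pH = pKa + log([A⁻]/[HA]), so log([A⁻]/[HA]) = pH − pKa = 2.11 − 2.1113 = -0.0013. [A⁻]/[HA] = 10^(-0.0013) = 0.997

[A⁻]/[HA] = 0.997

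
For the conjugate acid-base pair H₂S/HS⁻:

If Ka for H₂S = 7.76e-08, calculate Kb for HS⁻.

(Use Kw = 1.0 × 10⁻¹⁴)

For a conjugate pair Ka × Kb = Kw, so Kb = Kw/Ka = 1.0 × 10⁻¹⁴ / 7.76e-08 = 1.29e-07.

K_b = 1.29e-07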